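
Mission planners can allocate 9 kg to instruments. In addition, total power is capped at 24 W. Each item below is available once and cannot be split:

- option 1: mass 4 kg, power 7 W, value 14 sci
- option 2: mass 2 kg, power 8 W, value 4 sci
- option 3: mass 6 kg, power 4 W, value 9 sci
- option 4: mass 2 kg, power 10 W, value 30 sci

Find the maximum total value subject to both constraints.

Feasible sets respecting both limits:
- option 1+option 4: mass 6, power 17, value 44
- option 3+option 4: mass 8, power 14, value 39
- option 2+option 4: mass 4, power 18, value 34
- option 4: mass 2, power 10, value 30
Best: 44 sci.

44 sci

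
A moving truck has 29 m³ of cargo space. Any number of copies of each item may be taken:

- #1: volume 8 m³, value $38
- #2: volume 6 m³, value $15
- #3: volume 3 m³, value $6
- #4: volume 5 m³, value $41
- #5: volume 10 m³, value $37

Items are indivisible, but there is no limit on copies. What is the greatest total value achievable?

Best value-per-unit is #4 at 41/5; filling with it alone gives 5×41 = 205.
Optimal mix: 1×#3 + 5×#4 → volume 28, value 211.

$211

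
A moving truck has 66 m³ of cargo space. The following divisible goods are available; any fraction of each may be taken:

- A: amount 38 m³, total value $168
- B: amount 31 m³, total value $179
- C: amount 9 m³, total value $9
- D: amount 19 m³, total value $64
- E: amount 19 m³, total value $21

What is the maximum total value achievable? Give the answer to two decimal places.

Take in order of value per unit:
- B (179/31 per unit): all 31 → value 179, running total 179.00
- A (168/38 per unit): 35 of 38 → value 35×168/38 = 154.7368, running total 333.74
Total 333.74.

333.74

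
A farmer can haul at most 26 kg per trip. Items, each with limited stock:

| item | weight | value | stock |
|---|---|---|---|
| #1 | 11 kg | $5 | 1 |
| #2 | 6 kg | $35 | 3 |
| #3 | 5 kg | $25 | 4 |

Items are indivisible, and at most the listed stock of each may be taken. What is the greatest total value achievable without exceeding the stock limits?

$135

Top feasible selections:
- 1×#2 + 4×#3: weight 26, value 135
- 3×#2 + 1×#3: weight 23, value 130
- 2×#2 + 2×#3: weight 22, value 120
Best: $135.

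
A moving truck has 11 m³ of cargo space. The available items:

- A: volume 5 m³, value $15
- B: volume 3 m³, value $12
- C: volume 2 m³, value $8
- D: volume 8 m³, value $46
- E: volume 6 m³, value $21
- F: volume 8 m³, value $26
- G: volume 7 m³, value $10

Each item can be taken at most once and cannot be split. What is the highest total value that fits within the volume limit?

$58

Check high-value combinations within 11 m³:
- B+D: volume 3+8=11, value 12+46=58
- C+D: volume 2+8=10, value 8+46=54
- D: volume 8, value 46
- B+C+E: volume 3+2+6=11, value 12+8+21=41
- B+F: volume 3+8=11, value 12+26=38
Best: $58.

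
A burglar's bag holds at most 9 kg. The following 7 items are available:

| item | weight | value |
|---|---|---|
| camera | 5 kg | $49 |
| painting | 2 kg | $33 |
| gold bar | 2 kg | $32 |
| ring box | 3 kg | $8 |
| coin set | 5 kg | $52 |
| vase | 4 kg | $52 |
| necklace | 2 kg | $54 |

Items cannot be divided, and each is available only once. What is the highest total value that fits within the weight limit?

Check high-value combinations within 9 kg:
- painting+vase+necklace: weight 2+4+2=8, value 33+52+54=139
- painting+coin set+necklace: weight 2+5+2=9, value 33+52+54=139
- gold bar+vase+necklace: weight 2+4+2=8, value 32+52+54=138
- gold bar+coin set+necklace: weight 2+5+2=9, value 32+52+54=138
- camera+painting+necklace: weight 5+2+2=9, value 49+33+54=136
Best: $139.

$139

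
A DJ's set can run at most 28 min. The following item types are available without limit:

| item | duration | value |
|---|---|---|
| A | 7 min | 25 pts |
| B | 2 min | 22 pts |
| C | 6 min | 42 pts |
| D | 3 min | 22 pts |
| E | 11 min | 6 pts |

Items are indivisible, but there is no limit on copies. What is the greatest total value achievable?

308 pts

Best value-per-unit is B at 22/2, and filling with it alone uses duration 14×2=28. No mix of the others beats 14×22 = 308.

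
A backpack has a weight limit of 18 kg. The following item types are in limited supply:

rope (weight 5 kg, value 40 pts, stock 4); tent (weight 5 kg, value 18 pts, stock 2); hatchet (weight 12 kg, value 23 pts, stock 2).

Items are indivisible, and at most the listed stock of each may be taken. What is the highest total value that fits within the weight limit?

120 pts

Best selections within weight 18 and stock limits:
- 3×rope: weight 15, value 120
- 2×rope + 1×tent: weight 15, value 98
Best: 120 pts.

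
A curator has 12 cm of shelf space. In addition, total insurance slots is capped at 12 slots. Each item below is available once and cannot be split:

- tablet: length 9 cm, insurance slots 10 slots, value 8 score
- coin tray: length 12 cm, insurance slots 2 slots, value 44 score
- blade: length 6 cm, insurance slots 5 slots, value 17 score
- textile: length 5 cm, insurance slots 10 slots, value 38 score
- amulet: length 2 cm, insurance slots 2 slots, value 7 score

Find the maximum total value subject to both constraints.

45 score

Feasible sets respecting both limits:
- textile+amulet: length 7, insurance slots 12, value 45
- coin tray: length 12, insurance slots 2, value 44
- textile: length 5, insurance slots 10, value 38
Best: 45 score.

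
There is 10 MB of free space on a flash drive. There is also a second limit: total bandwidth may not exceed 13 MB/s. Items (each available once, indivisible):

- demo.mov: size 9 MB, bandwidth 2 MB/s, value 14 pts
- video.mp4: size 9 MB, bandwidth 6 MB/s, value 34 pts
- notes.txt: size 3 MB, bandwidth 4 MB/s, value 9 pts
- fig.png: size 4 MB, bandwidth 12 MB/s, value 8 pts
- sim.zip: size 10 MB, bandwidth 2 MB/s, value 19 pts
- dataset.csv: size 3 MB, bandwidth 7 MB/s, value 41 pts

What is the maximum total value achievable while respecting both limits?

Feasible sets respecting both limits:
- notes.txt+dataset.csv: size 6, bandwidth 11, value 50
- dataset.csv: size 3, bandwidth 7, value 41
- video.mp4: size 9, bandwidth 6, value 34
Best: 50 pts.

50 pts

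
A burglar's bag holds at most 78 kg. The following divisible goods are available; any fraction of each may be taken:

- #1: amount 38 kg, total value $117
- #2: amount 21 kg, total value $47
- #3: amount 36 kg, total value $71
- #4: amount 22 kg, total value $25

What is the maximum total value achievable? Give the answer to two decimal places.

201.47

Take in order of value per unit:
- #1 (117/38 per unit): all 38 → value 117, running total 117.00
- #2 (47/21 per unit): all 21 → value 47, running total 164.00
- #3 (71/36 per unit): 19 of 36 → value 19×71/36 = 37.4722, running total 201.47
Total 201.47.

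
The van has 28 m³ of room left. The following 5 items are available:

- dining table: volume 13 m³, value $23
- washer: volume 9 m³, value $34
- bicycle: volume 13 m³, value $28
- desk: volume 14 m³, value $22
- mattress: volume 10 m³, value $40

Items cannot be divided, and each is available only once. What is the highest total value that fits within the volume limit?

$74

Check high-value combinations within 28 m³:
- washer+mattress: volume 9+10=19, value 34+40=74
- bicycle+mattress: volume 13+10=23, value 28+40=68
- dining table+mattress: volume 13+10=23, value 23+40=63
Best: $74.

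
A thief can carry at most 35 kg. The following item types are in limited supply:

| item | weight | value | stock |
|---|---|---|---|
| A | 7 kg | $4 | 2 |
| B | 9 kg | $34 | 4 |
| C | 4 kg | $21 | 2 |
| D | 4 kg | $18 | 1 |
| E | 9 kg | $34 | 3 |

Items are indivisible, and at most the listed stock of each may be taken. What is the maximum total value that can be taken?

Top feasible selections:
- 2×C + 3×E: weight 35, value 144
- 1×B + 2×C + 2×E: weight 35, value 144
- 2×B + 2×C + 1×E: weight 35, value 144
Best: $144.

$144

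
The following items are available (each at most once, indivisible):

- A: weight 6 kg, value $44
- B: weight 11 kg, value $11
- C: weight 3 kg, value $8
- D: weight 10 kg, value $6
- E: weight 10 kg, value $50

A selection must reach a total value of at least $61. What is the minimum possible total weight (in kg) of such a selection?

16

Subsets with value ≥ 61, sorted by total weight:
- A+E: weight 16, value 94
- A+C+E: weight 19, value 102
- A+B+C: weight 20, value 63
- B+E: weight 21, value 61
Minimum weight: 16 kg.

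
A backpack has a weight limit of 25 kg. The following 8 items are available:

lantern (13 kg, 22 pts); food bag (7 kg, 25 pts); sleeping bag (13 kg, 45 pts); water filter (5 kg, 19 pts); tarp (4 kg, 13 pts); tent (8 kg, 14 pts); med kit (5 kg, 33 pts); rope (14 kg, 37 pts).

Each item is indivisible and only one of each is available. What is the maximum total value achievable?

103 pts

Check high-value combinations within 25 kg:
- food bag+sleeping bag+med kit: weight 7+13+5=25, value 25+45+33=103
- sleeping bag+water filter+med kit: weight 13+5+5=23, value 45+19+33=97
- sleeping bag+tarp+med kit: weight 13+4+5=22, value 45+13+33=91
- food bag+water filter+tent+med kit: weight 7+5+8+5=25, value 25+19+14+33=91
Best: 103 pts.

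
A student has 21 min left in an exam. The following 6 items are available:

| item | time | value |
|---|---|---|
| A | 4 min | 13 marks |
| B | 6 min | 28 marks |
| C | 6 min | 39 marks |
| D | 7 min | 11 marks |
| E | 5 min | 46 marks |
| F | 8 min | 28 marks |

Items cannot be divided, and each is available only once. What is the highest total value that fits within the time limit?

126 marks

This is a 0/1 knapsack; check combinations near the capacity.
- A+B+C+E: time 4+6+6+5=21, value 13+28+39+46=126
- B+C+E: time 6+6+5=17, value 28+39+46=113
- C+E+F: time 6+5+8=19, value 39+46+28=113
- B+E+F: time 6+5+8=19, value 28+46+28=102
- A+C+E: time 4+6+5=15, value 13+39+46=98
Best: 126 marks.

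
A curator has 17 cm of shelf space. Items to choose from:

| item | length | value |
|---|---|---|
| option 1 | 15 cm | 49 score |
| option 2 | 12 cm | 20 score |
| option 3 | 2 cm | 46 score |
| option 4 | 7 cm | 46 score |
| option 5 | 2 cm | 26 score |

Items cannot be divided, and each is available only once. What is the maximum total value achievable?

Check high-value combinations within 17 cm:
- option 3+option 4+option 5: length 2+7+2=11, value 46+46+26=118
- option 1+option 3: length 15+2=17, value 49+46=95
- option 3+option 4: length 2+7=9, value 46+46=92
- option 2+option 3+option 5: length 12+2+2=16, value 20+46+26=92
Best: 118 score.

118 score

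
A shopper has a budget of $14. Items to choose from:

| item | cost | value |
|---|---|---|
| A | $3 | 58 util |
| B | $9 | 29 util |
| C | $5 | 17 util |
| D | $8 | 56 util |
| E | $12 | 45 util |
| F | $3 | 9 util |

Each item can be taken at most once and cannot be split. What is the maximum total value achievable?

Check high-value combinations within $14:
- A+D+F: cost 3+8+3=14, value 58+56+9=123
- A+D: cost 3+8=11, value 58+56=114
- A+B: cost 3+9=12, value 58+29=87
Best: 123 util.

123 util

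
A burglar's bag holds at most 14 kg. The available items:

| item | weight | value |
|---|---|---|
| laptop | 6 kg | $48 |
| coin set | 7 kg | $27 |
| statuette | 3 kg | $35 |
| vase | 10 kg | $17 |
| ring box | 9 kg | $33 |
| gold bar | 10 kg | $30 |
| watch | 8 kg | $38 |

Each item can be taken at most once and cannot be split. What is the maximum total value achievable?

Check high-value combinations within 14 kg:
- laptop+watch: weight 6+8=14, value 48+38=86
- laptop+statuette: weight 6+3=9, value 48+35=83
- laptop+coin set: weight 6+7=13, value 48+27=75
- statuette+watch: weight 3+8=11, value 35+38=73
- statuette+ring box: weight 3+9=12, value 35+33=68
Best: $86.

$86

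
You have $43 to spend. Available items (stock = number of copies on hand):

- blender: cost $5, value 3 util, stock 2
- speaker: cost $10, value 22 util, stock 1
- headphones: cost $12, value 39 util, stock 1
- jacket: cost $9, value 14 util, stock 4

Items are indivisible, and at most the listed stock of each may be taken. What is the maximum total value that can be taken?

89 util

Best selections within cost 43 and stock limits:
- 1×speaker + 1×headphones + 2×jacket: cost 40, value 89
- 1×headphones + 3×jacket: cost 39, value 81
- 2×blender + 1×speaker + 1×headphones + 1×jacket: cost 41, value 81
- 1×blender + 1×speaker + 1×headphones + 1×jacket: cost 36, value 78
Best: 89 util.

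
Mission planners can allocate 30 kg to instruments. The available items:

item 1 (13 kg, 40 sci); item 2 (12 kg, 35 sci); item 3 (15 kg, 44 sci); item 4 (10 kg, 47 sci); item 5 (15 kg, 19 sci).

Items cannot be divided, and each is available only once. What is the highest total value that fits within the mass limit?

91 sci

Check high-value combinations within 30 kg:
- item 3+item 4: mass 15+10=25, value 44+47=91
- item 1+item 4: mass 13+10=23, value 40+47=87
- item 1+item 3: mass 13+15=28, value 40+44=84
- item 2+item 4: mass 12+10=22, value 35+47=82
Best: 91 sci.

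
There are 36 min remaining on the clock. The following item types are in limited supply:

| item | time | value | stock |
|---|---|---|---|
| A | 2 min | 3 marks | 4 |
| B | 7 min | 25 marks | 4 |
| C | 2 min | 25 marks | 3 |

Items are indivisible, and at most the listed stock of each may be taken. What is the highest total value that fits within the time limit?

178 marks

Top feasible selections:
- 1×A + 4×B + 3×C: time 36, value 178
- 4×B + 3×C: time 34, value 175
- 4×A + 3×B + 3×C: time 35, value 162
Best: 178 marks.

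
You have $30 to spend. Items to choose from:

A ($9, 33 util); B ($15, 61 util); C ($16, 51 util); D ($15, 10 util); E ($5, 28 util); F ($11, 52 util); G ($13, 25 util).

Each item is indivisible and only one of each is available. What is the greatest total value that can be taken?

Check high-value combinations within $30:
- A+B+E: cost 9+15+5=29, value 33+61+28=122
- A+E+F: cost 9+5+11=25, value 33+28+52=113
- B+F: cost 15+11=26, value 61+52=113
- A+C+E: cost 9+16+5=30, value 33+51+28=112
- E+F+G: cost 5+11+13=29, value 28+52+25=105
Best: 122 util.

122 util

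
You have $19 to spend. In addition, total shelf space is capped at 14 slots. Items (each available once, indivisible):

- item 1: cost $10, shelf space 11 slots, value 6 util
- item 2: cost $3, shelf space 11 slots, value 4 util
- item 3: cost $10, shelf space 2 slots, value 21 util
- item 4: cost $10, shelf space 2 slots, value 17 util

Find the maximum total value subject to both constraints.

25 util

Feasible sets respecting both limits:
- item 2+item 3: cost 13, shelf space 13, value 25
- item 3: cost 10, shelf space 2, value 21
- item 2+item 4: cost 13, shelf space 13, value 21
Best: 25 util.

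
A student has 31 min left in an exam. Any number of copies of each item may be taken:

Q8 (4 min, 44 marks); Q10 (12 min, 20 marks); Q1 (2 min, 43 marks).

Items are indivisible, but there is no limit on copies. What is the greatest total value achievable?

Best value-per-unit is Q1 at 43/2, and filling with it alone uses time 15×2=30. No mix of the others beats 15×43 = 645.

645 marks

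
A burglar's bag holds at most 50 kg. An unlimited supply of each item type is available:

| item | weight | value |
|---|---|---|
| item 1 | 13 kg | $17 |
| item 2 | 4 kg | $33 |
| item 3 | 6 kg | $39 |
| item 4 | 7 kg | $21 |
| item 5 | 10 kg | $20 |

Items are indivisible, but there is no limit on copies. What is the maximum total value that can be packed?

$402

Best value-per-unit is item 2 at 33/4; filling with it alone gives 12×33 = 396.
Optimal mix: 11×item 2 + 1×item 3 → weight 50, value 402.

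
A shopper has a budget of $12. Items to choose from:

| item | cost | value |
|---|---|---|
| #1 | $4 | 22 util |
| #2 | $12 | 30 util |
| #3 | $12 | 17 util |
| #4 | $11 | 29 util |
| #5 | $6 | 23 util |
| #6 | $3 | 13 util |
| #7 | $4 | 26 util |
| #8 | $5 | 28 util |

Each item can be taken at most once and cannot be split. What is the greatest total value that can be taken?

67 util

Check high-value combinations within $12:
- #6+#7+#8: cost 3+4+5=12, value 13+26+28=67
- #1+#6+#8: cost 4+3+5=12, value 22+13+28=63
- #1+#6+#7: cost 4+3+4=11, value 22+13+26=61
- #7+#8: cost 4+5=9, value 26+28=54
- #5+#8: cost 6+5=11, value 23+28=51
Best: 67 util.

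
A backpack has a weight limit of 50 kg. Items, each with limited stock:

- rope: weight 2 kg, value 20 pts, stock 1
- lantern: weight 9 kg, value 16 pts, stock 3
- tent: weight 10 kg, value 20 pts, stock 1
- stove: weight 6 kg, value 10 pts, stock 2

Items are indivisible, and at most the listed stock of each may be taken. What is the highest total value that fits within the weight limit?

98 pts

Best selections within weight 50 and stock limits:
- 1×rope + 3×lantern + 1×tent + 1×stove: weight 45, value 98
- 1×rope + 2×lantern + 1×tent + 2×stove: weight 42, value 92
- 1×rope + 3×lantern + 1×tent: weight 39, value 88
Best: 98 pts.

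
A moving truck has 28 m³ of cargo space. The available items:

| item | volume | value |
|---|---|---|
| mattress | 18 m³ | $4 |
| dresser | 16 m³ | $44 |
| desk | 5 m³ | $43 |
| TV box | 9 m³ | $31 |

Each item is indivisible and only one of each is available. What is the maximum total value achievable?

Check high-value combinations within 28 m³:
- dresser+desk: volume 16+5=21, value 44+43=87
- dresser+TV box: volume 16+9=25, value 44+31=75
- desk+TV box: volume 5+9=14, value 43+31=74
Best: $87.

$87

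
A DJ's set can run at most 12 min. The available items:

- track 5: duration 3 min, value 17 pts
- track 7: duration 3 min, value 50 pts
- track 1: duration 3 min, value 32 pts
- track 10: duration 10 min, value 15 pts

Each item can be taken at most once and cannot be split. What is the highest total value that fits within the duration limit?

99 pts

Check high-value combinations within 12 min:
- track 5+track 7+track 1: duration 3+3+3=9, value 17+50+32=99
- track 7+track 1: duration 3+3=6, value 50+32=82
- track 5+track 7: duration 3+3=6, value 17+50=67
- track 7: duration 3, value 50
- track 5+track 1: duration 3+3=6, value 17+32=49
Best: 99 pts.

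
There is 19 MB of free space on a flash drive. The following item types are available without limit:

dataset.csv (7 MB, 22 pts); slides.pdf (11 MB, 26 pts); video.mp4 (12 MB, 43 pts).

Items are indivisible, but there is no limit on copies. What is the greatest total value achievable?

Best value-per-unit is video.mp4 at 43/12; filling with it alone gives 1×43 = 43.
Optimal mix: 1×dataset.csv + 1×video.mp4 → size 19, value 65.

65 pts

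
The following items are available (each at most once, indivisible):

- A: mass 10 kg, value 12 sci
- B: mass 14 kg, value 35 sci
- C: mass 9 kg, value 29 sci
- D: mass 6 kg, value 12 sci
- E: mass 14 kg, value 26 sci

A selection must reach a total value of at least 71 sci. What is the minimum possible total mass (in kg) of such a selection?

Subsets with value ≥ 71, sorted by total mass:
- B+C+D: mass 29, value 76
- A+B+C: mass 33, value 76
- B+D+E: mass 34, value 73
Minimum mass: 29 kg.

29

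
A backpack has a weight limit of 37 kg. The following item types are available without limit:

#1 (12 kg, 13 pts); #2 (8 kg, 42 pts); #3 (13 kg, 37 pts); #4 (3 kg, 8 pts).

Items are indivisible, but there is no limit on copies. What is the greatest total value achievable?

176 pts

Best value-per-unit is #2 at 42/8; filling with it alone gives 4×42 = 168.
Optimal mix: 4×#2 + 1×#4 → weight 35, value 176.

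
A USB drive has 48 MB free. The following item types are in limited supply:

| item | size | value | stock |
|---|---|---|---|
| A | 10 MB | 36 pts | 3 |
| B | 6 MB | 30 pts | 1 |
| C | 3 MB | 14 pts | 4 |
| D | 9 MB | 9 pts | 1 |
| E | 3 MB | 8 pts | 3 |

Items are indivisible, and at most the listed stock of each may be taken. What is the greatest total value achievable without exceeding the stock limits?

Best selections within size 48 and stock limits:
- 3×A + 1×B + 4×C: size 48, value 194
- 3×A + 1×B + 3×C + 1×E: size 48, value 188
- 2×A + 1×B + 4×C + 3×E: size 47, value 182
- 3×A + 1×B + 2×C + 2×E: size 48, value 182
Best: 194 pts.

194 pts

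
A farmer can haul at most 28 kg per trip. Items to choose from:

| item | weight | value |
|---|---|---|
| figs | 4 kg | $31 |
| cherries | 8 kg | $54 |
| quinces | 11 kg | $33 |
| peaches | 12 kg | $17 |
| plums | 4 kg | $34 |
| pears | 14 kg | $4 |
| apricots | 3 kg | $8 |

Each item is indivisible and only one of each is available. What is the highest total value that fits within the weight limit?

$152

Check high-value combinations within 28 kg:
- figs+cherries+quinces+plums: weight 4+8+11+4=27, value 31+54+33+34=152
- figs+cherries+peaches+plums: weight 4+8+12+4=28, value 31+54+17+34=136
- cherries+quinces+plums+apricots: weight 8+11+4+3=26, value 54+33+34+8=129
- figs+cherries+plums+apricots: weight 4+8+4+3=19, value 31+54+34+8=127
Best: $152.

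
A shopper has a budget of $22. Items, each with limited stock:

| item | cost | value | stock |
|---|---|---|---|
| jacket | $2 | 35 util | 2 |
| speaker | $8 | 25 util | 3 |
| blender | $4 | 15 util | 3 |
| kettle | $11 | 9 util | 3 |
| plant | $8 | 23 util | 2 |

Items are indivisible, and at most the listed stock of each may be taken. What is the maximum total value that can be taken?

125 util

Best selections within cost 22 and stock limits:
- 2×jacket + 1×speaker + 2×blender: cost 20, value 125
- 2×jacket + 2×blender + 1×plant: cost 20, value 123
Best: 125 util.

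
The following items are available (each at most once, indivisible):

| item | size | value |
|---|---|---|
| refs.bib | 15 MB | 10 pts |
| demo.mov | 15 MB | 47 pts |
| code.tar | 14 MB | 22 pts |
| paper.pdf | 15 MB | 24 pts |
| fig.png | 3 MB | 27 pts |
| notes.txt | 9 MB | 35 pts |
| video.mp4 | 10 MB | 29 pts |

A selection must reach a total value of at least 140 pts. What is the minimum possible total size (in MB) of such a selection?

51

Subsets with value ≥ 140, sorted by total size:
- demo.mov+code.tar+fig.png+notes.txt+video.mp4: size 51, value 160
- demo.mov+paper.pdf+fig.png+notes.txt+video.mp4: size 52, value 162
- refs.bib+demo.mov+fig.png+notes.txt+video.mp4: size 52, value 148
Minimum size: 51 MB.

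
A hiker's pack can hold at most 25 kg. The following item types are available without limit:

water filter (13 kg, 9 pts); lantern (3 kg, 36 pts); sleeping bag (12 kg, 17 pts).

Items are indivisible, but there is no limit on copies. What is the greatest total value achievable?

288 pts

Best value-per-unit is lantern at 36/3, and filling with it alone uses weight 8×3=24. No mix of the others beats 8×36 = 288.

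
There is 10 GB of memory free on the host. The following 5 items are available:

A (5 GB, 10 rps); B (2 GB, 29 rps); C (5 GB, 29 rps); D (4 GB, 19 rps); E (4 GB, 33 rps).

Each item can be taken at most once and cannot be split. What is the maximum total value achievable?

81 rps

Check high-value combinations within 10 GB:
- B+D+E: memory 2+4+4=10, value 29+19+33=81
- B+E: memory 2+4=6, value 29+33=62
- C+E: memory 5+4=9, value 29+33=62
Best: 81 rps.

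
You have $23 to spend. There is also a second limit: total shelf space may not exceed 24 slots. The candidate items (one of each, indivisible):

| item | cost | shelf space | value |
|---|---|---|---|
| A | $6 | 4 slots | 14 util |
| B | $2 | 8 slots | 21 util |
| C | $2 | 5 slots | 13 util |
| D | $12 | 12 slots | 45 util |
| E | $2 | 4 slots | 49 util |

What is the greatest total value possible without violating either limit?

115 util

Feasible sets respecting both limits:
- B+D+E: cost 16, shelf space 24, value 115
- A+D+E: cost 20, shelf space 20, value 108
- C+D+E: cost 16, shelf space 21, value 107
- A+B+C+E: cost 12, shelf space 21, value 97
Best: 115 util.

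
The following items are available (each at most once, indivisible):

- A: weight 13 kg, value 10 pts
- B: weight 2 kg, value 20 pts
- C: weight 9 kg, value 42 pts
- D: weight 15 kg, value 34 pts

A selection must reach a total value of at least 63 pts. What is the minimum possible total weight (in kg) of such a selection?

24

Subsets with value ≥ 63, sorted by total weight:
- C+D: weight 24, value 76
- A+B+C: weight 24, value 72
Minimum weight: 24 kg.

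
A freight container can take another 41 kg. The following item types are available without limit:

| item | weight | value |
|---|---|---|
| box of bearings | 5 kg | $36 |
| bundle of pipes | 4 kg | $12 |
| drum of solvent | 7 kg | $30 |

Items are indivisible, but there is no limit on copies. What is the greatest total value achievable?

$288

Best value-per-unit is box of bearings at 36/5, and filling with it alone uses weight 8×5=40. No mix of the others beats 8×36 = 288.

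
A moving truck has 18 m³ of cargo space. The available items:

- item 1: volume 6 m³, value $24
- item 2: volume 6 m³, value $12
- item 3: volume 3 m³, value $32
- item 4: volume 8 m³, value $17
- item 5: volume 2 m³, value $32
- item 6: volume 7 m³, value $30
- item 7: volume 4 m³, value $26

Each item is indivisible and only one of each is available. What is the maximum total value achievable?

$120

This is a 0/1 knapsack; check combinations near the capacity.
- item 3+item 5+item 6+item 7: volume 3+2+7+4=16, value 32+32+30+26=120
- item 1+item 3+item 5+item 6: volume 6+3+2+7=18, value 24+32+32+30=118
- item 1+item 3+item 5+item 7: volume 6+3+2+4=15, value 24+32+32+26=114
- item 3+item 4+item 5+item 7: volume 3+8+2+4=17, value 32+17+32+26=107
Best: $120.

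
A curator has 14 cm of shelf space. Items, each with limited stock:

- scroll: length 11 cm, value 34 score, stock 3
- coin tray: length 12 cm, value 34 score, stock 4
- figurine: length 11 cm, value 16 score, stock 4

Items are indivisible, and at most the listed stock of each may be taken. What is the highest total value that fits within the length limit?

Best selections within length 14 and stock limits:
- 1×scroll: length 11, value 34
- 1×coin tray: length 12, value 34
- 1×figurine: length 11, value 16
Best: 34 score.

34 score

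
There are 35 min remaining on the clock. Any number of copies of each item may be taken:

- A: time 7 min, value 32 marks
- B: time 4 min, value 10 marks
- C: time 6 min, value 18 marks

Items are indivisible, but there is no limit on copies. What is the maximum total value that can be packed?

160 marks

Best value-per-unit is A at 32/7, and filling with it alone uses time 5×7=35. No mix of the others beats 5×32 = 160.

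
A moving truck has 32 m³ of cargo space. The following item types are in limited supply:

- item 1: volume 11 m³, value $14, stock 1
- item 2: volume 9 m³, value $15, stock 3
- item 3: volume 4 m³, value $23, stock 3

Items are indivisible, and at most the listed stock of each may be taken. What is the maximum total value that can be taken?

$99

Top feasible selections:
- 2×item 2 + 3×item 3: volume 30, value 99
- 1×item 1 + 1×item 2 + 3×item 3: volume 32, value 98
- 1×item 2 + 3×item 3: volume 21, value 84
Best: $99.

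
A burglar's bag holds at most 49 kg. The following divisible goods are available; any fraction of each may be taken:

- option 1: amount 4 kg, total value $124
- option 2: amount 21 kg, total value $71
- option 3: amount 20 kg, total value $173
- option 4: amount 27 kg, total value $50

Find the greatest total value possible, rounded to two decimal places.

Take in order of value per unit:
- option 1 (124/4 per unit): all 4 → value 124, running total 124.00
- option 3 (173/20 per unit): all 20 → value 173, running total 297.00
- option 2 (71/21 per unit): all 21 → value 71, running total 368.00
- option 4 (50/27 per unit): 4 of 27 → value 4×50/27 = 7.4074, running total 375.41
Total 375.41.

375.41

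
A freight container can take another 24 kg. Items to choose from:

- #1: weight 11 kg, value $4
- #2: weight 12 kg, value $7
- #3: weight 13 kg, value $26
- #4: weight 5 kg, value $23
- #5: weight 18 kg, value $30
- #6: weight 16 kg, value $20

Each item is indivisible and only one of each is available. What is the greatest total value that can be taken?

Check high-value combinations within 24 kg:
- #4+#5: weight 5+18=23, value 23+30=53
- #3+#4: weight 13+5=18, value 26+23=49
- #4+#6: weight 5+16=21, value 23+20=43
- #2+#4: weight 12+5=17, value 7+23=30
Best: $53.

$53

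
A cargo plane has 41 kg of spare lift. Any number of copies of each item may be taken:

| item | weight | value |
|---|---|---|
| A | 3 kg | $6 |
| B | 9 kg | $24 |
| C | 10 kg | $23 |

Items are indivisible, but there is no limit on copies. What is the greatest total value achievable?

Best value-per-unit is B at 24/9; filling with it alone gives 4×24 = 96.
Optimal mix: 1×A + 4×B → weight 39, value 102.

$102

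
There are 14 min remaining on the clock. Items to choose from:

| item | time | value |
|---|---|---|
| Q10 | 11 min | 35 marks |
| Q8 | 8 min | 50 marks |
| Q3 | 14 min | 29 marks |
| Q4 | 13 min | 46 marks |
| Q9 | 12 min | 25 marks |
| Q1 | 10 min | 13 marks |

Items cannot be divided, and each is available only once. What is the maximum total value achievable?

Check high-value combinations within 14 min:
- Q8: time 8, value 50
- Q4: time 13, value 46
- Q10: time 11, value 35
- Q3: time 14, value 29
- Q9: time 12, value 25
Best: 50 marks.

50 marks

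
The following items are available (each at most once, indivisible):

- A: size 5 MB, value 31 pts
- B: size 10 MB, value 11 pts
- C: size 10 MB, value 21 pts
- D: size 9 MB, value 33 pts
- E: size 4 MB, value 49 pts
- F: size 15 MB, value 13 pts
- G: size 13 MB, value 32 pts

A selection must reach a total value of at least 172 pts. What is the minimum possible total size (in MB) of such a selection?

Subsets with value ≥ 172, sorted by total size:
- A+B+C+D+E+G: size 51, value 177
- A+C+D+E+F+G: size 56, value 179
Minimum size: 51 MB.

51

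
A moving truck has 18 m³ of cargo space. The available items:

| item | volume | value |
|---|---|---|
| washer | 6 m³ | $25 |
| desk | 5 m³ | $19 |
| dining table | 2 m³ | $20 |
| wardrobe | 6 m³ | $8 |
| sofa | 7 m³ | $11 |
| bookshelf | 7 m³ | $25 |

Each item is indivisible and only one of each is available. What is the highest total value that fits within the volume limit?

$70

Check high-value combinations within 18 m³:
- washer+dining table+bookshelf: volume 6+2+7=15, value 25+20+25=70
- washer+desk+bookshelf: volume 6+5+7=18, value 25+19+25=69
- washer+desk+dining table: volume 6+5+2=13, value 25+19+20=64
- desk+dining table+bookshelf: volume 5+2+7=14, value 19+20+25=64
Best: $70.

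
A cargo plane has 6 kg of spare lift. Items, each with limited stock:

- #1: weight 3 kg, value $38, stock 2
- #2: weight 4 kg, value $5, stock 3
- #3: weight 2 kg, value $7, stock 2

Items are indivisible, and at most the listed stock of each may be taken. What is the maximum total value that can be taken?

Best selections within weight 6 and stock limits:
- 2×#1: weight 6, value 76
- 1×#1 + 1×#3: weight 5, value 45
- 1×#1: weight 3, value 38
- 2×#3: weight 4, value 14
Best: $76.

$76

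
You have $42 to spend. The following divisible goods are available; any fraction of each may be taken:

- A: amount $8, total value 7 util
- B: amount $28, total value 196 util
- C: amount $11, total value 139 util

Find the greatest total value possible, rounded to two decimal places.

Take in order of value per unit:
- C (139/11 per unit): all 11 → value 139, running total 139.00
- B (196/28 per unit): all 28 → value 196, running total 335.00
- A (7/8 per unit): 3 of 8 → value 3×7/8 = 2.6250, running total 337.63
Total 337.63.

337.63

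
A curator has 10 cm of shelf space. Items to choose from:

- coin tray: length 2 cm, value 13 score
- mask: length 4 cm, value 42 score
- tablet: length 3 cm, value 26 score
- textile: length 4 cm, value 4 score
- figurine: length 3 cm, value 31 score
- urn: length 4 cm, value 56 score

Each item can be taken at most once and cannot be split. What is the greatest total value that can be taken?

113 score

This is a 0/1 knapsack; check combinations near the capacity.
- tablet+figurine+urn: length 3+3+4=10, value 26+31+56=113
- coin tray+mask+urn: length 2+4+4=10, value 13+42+56=111
- coin tray+figurine+urn: length 2+3+4=9, value 13+31+56=100
- mask+tablet+figurine: length 4+3+3=10, value 42+26+31=99
Best: 113 score.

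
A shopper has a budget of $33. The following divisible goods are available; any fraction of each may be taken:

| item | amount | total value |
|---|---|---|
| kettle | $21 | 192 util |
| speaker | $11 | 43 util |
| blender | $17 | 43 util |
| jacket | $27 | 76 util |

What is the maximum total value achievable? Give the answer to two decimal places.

237.81

Take in order of value per unit:
- kettle (192/21 per unit): all 21 → value 192, running total 192.00
- speaker (43/11 per unit): all 11 → value 43, running total 235.00
- jacket (76/27 per unit): 1 of 27 → value 1×76/27 = 2.8148, running total 237.81
Total 237.81.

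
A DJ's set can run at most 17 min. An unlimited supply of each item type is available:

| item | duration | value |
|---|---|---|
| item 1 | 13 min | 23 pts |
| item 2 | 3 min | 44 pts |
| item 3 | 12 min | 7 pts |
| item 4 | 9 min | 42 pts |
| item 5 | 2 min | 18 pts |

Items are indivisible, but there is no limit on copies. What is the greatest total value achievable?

238 pts

Best value-per-unit is item 2 at 44/3; filling with it alone gives 5×44 = 220.
Optimal mix: 5×item 2 + 1×item 5 → duration 17, value 238.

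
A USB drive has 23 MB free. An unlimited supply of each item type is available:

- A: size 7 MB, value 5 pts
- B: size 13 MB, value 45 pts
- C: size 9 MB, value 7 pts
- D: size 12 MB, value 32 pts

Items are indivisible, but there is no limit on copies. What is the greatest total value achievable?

52 pts

Best value-per-unit is B at 45/13; filling with it alone gives 1×45 = 45.
Optimal mix: 1×B + 1×C → size 22, value 52.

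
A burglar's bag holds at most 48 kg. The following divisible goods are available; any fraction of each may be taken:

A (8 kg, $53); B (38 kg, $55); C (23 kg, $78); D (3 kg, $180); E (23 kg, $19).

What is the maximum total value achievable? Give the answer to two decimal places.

331.26

Take in order of value per unit:
- D (180/3 per unit): all 3 → value 180, running total 180.00
- A (53/8 per unit): all 8 → value 53, running total 233.00
- C (78/23 per unit): all 23 → value 78, running total 311.00
- B (55/38 per unit): 14 of 38 → value 14×55/38 = 20.2632, running total 331.26
Total 331.26.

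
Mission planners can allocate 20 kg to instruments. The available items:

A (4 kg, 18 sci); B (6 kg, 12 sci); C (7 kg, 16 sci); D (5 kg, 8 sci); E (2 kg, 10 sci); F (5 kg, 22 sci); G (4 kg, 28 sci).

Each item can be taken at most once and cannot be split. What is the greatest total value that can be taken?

Check high-value combinations within 20 kg:
- A+D+E+F+G: mass 4+5+2+5+4=20, value 18+8+10+22+28=86
- A+C+F+G: mass 4+7+5+4=20, value 18+16+22+28=84
- A+B+F+G: mass 4+6+5+4=19, value 18+12+22+28=80
- A+E+F+G: mass 4+2+5+4=15, value 18+10+22+28=78
Best: 86 sci.

86 sci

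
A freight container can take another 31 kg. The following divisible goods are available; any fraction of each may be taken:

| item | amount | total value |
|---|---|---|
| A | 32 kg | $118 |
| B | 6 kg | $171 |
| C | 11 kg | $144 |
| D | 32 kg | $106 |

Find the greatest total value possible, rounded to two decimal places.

366.63

Take in order of value per unit:
- B (171/6 per unit): all 6 → value 171, running total 171.00
- C (144/11 per unit): all 11 → value 144, running total 315.00
- A (118/32 per unit): 14 of 32 → value 14×118/32 = 51.6250, running total 366.63
Total 366.63.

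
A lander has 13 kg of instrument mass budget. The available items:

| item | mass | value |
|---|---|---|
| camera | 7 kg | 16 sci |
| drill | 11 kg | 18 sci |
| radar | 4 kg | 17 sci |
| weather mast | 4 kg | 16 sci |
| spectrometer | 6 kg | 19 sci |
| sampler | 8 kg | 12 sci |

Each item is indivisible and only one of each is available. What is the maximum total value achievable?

36 sci

Check high-value combinations within 13 kg:
- radar+spectrometer: mass 4+6=10, value 17+19=36
- weather mast+spectrometer: mass 4+6=10, value 16+19=35
- camera+spectrometer: mass 7+6=13, value 16+19=35
- radar+weather mast: mass 4+4=8, value 17+16=33
Best: 36 sci.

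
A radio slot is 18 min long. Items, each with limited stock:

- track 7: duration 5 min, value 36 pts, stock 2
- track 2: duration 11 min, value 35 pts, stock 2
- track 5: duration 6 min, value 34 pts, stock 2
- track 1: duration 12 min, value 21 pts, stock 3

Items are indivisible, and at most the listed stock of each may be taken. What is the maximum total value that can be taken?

Top feasible selections:
- 2×track 7 + 1×track 5: duration 16, value 106
- 1×track 7 + 2×track 5: duration 17, value 104
- 2×track 7: duration 10, value 72
- 1×track 7 + 1×track 2: duration 16, value 71
Best: 106 pts.

106 pts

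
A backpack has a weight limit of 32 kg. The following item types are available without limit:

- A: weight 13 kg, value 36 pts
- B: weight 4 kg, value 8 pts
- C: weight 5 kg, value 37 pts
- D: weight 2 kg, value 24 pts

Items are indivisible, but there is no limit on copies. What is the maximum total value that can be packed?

384 pts

Best value-per-unit is D at 24/2, and filling with it alone uses weight 16×2=32. No mix of the others beats 16×24 = 384.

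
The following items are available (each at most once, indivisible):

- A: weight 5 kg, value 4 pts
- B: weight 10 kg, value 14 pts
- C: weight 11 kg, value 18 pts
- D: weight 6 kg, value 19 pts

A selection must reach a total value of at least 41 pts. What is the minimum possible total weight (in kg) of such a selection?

Subsets with value ≥ 41, sorted by total weight:
- A+C+D: weight 22, value 41
- B+C+D: weight 27, value 51
Minimum weight: 22 kg.

22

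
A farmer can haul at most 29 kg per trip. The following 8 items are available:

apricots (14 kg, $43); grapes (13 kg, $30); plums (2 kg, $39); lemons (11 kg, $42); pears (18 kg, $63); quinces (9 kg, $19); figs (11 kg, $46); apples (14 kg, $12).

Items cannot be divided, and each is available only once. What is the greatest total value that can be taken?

$128

Check high-value combinations within 29 kg:
- apricots+plums+figs: weight 14+2+11=27, value 43+39+46=128
- plums+lemons+figs: weight 2+11+11=24, value 39+42+46=127
- apricots+plums+lemons: weight 14+2+11=27, value 43+39+42=124
Best: $128.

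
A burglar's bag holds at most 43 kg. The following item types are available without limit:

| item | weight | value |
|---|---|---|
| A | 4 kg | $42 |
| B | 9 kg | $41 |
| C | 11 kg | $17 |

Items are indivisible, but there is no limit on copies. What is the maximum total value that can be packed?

Best value-per-unit is A at 42/4, and filling with it alone uses weight 10×4=40. No mix of the others beats 10×42 = 420.

$420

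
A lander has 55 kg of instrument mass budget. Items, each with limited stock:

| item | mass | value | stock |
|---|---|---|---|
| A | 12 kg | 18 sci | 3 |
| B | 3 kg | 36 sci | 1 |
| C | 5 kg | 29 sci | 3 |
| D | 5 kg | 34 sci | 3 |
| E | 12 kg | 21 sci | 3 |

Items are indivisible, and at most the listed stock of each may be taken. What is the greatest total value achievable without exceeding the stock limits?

Top feasible selections:
- 1×B + 3×C + 3×D + 1×E: mass 45, value 246
- 1×A + 1×B + 3×C + 3×D: mass 45, value 243
- 1×B + 2×C + 3×D + 2×E: mass 52, value 238
Best: 246 sci.

246 sci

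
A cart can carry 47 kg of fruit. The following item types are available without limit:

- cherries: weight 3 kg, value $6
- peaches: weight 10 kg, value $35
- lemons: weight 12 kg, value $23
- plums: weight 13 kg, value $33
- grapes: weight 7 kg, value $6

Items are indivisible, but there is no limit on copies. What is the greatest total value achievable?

Best value-per-unit is peaches at 35/10; filling with it alone gives 4×35 = 140.
Optimal mix: 2×cherries + 4×peaches → weight 46, value 152.

$152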